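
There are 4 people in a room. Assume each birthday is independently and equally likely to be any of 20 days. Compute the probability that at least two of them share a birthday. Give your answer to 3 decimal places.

It's easier to compute the probability that all 4 are distinct.
P(all distinct) = 20/20 · 19/20 · ··· · 17/20 ≈ 0.727.
So the probability of at least one match is 1 − 0.727 = 0.273.

0.273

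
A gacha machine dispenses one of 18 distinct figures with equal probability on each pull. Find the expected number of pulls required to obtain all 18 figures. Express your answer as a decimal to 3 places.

62.912

After i distinct types are collected, each trial gives a new one with probability (18−i)/18, so the expected wait for the next new type is 18/(18−i).
E = 18/18 + 18/17 + 18/16 + 18/15 + 18/14 + 18/13 + 18/12 + 18/11 + 18/10 + 18/9 + 18/8 + 18/7 + 18/6 + 18/5 + 18/4 + 18/3 + 18/2 + 18/1 = 42822903/680680 ≈ 62.912.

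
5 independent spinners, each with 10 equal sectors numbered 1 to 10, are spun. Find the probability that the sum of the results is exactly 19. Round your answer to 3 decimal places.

There are 10^5 = 100000 equally likely outcomes.
The number of ordered 5-tuples from {1,…,10} summing to 19 is 2710.
P(sum = 19) = 2710/100000 = 271/10000 ≈ 0.027.

0.027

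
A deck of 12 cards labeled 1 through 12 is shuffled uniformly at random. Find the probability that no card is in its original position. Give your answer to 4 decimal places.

This is the derangement probability: permutations of 12 with no fixed point.
D(12) = 12! · (1 − 1/1! + 1/2! − ··· + (−1)^12/12!) = 176214841.
P = 176214841/479001600 = 16019531/43545600 ≈ 0.3679.

0.3679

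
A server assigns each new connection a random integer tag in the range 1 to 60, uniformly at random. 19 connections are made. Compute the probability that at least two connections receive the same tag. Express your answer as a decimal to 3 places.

0.959

It's easier to compute the probability that all 19 are distinct.
P(all distinct) = 60/60 · 59/60 · ··· · 42/60 ≈ 0.041.
So the probability of at least one match is 1 − 0.041 = 0.959.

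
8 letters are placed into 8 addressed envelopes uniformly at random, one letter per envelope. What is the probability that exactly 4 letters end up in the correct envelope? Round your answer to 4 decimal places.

0.0156

Choose which 4 of the 8 are fixed: C(8,4) = 70 ways.
The remaining 4 must have no fixed point: D(4) = 9.
P = 70·9/40320 = 1/64 ≈ 0.0156.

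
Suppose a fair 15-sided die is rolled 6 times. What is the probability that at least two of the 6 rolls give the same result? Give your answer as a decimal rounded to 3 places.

P(all 6 different) = 15/15 · 14/15 · ··· · 10/15 ≈ 0.316.
P(at least two equal) = 1 − 0.316 = 0.684.

0.684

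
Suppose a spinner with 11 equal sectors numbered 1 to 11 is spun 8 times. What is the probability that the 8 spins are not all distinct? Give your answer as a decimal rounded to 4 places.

0.9690

P(all 8 different) = 11/11 · 10/11 · ··· · 4/11 ≈ 0.0310.
P(at least two equal) = 1 − 0.0310 = 0.9690.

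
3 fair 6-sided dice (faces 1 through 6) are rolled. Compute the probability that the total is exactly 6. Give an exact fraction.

5/108

There are 6^3 = 216 equally likely outcomes.
The number of ordered 3-tuples from {1,…,6} summing to 6 is 10.
P(sum = 6) = 10/216 = 5/108.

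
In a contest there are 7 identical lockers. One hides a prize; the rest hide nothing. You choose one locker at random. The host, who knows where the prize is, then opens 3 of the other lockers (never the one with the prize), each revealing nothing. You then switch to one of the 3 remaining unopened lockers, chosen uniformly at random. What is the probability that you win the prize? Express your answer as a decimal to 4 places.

0.2857

Your original locker holds the prize with probability 1/7, so the other 6 collectively hold it with probability 6/7.
The host can always find 3 empty lockers to open, so the reveals don't change that 6/7; it is now spread over the 3 remaining unopened lockers.
P(win by switching) = (6/7) · (1/3) = 2/7 ≈ 0.2857.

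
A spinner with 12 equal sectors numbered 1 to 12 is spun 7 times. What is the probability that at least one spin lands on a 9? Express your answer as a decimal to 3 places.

P(no spin lands on a 9) = (11/12)^7 ≈ 0.544.
P(at least one) = 1 − 0.544 = 0.456.

0.456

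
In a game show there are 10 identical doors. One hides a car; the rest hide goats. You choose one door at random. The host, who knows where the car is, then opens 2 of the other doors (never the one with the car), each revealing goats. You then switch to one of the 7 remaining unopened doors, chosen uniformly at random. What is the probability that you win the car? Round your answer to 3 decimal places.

Your original door holds the car with probability 1/10, so the other 9 collectively hold it with probability 9/10.
The host can always find 2 empty doors to open, so the reveals don't change that 9/10; it is now spread over the 7 remaining unopened doors.
P(win by switching) = (9/10) · (1/7) = 9/70 ≈ 0.129.

0.129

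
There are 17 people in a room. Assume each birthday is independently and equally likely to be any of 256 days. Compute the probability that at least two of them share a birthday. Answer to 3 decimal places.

It's easier to compute the probability that all 17 are distinct.
P(all distinct) = 256/256 · 255/256 · ··· · 240/256 ≈ 0.581.
So the probability of at least one match is 1 − 0.581 = 0.419.

0.419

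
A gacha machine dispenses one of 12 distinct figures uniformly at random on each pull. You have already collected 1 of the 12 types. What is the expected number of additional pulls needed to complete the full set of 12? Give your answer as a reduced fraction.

Starting from 1 distinct type, each trial gives a new one with probability (12−i)/12 when i types are held, so the wait for the next new type is 12/(12−i).
E = 12/11 + 12/10 + 12/9 + 12/8 + 12/7 + 12/6 + 12/5 + 12/4 + 12/3 + 12/2 + 12/1 = 83711/2310.

83711/2310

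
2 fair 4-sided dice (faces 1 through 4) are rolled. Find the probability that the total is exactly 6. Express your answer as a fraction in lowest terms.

There are 4^2 = 16 equally likely outcomes.
The number of ordered 2-tuples from {1,…,4} summing to 6 is 3.
P(sum = 6) = 3/16.

3/16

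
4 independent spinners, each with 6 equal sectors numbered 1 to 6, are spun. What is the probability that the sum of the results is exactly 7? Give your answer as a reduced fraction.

There are 6^4 = 1296 equally likely outcomes.
The number of ordered 4-tuples from {1,…,6} summing to 7 is 20.
P(sum = 7) = 20/1296 = 5/324.

5/324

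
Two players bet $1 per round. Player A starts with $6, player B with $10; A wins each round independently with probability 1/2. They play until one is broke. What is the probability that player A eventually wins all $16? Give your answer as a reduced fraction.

With a fair step, P(i) = ½P(i−1) + ½P(i+1) with P(0)=0, P(16)=1 has the linear solution P(i) = i/16.
P(6) = 6/16 = 3/8.

3/8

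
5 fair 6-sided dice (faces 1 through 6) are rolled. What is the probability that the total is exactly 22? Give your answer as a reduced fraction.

There are 6^5 = 7776 equally likely outcomes.
The number of ordered 5-tuples from {1,…,6} summing to 22 is 420.
P(sum = 22) = 420/7776 = 35/648.

35/648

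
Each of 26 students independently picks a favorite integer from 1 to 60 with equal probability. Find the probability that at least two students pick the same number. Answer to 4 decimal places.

0.9983

It's easier to compute the probability that all 26 are distinct.
P(all distinct) = 60/60 · 59/60 · ··· · 35/60 ≈ 0.0017.
So the probability of at least one match is 1 − 0.0017 = 0.9983.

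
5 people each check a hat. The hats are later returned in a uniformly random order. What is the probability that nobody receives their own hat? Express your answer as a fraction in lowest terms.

This is the derangement probability: permutations of 5 with no fixed point.
D(5) = 5! · (1 − 1/1! + 1/2! − ··· + (−1)^5/5!) = 44.
P = 44/120 = 11/30.

11/30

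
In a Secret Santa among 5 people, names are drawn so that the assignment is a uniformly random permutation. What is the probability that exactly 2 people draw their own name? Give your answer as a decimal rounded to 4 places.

0.1667

Choose which 2 of the 5 are fixed: C(5,2) = 10 ways.
The remaining 3 must have no fixed point: D(3) = 2.
P = 10·2/120 = 1/6 ≈ 0.1667.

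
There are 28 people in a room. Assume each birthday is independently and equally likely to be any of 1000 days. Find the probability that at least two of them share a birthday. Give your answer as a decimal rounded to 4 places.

0.3172

It's easier to compute the probability that all 28 are distinct.
P(all distinct) = 1000/1000 · 999/1000 · ··· · 973/1000 ≈ 0.6828.
So the probability of at least one match is 1 − 0.6828 = 0.3172.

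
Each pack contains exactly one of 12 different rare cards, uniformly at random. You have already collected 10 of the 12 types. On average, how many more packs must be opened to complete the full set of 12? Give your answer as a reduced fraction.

Starting from 10 distinct types, each trial gives a new one with probability (12−i)/12 when i types are held, so the wait for the next new type is 12/(12−i).
E = 12/2 + 12/1 = 18.

18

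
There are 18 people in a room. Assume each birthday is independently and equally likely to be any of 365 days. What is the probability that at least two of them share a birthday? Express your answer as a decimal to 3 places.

0.347

It's easier to compute the probability that all 18 are distinct.
P(all distinct) = 365/365 · 364/365 · ··· · 348/365 ≈ 0.653.
So the probability of at least one match is 1 − 0.653 = 0.347.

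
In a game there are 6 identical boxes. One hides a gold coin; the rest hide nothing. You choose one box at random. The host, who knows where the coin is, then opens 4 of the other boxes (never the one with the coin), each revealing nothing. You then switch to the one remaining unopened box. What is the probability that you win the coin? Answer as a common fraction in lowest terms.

Your original box holds the coin with probability 1/6, so the other 5 collectively hold it with probability 5/6.
The host can always find 4 empty boxes to open, so the reveals don't change that 5/6; it is now spread over the 1 remaining unopened box.
P(win by switching) = (5/6) · (1/1) = 5/6.

5/6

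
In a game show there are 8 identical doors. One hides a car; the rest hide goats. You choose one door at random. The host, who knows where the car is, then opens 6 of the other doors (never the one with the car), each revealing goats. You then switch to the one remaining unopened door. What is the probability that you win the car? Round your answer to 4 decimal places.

0.8750

Your original door holds the car with probability 1/8, so the other 7 collectively hold it with probability 7/8.
The host can always find 6 empty doors to open, so the reveals don't change that 7/8; it is now spread over the 1 remaining unopened door.
P(win by switching) = (7/8) · (1/1) = 7/8 ≈ 0.8750.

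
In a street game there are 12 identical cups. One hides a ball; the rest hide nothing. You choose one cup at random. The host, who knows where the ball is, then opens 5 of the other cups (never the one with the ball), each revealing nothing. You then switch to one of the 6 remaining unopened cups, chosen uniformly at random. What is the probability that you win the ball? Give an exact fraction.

Your original cup holds the ball with probability 1/12, so the other 11 collectively hold it with probability 11/12.
The host can always find 5 empty cups to open, so the reveals don't change that 11/12; it is now spread over the 6 remaining unopened cups.
P(win by switching) = (11/12) · (1/6) = 11/72.

11/72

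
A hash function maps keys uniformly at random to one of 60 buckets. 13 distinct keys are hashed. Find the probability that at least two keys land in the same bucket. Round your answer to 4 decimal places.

0.7537

It's easier to compute the probability that all 13 are distinct.
P(all distinct) = 60/60 · 59/60 · ··· · 48/60 ≈ 0.2463.
So the probability of at least one match is 1 − 0.2463 = 0.7537.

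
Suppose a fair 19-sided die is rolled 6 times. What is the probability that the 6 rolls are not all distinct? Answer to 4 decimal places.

P(all 6 different) = 19/19 · 18/19 · ··· · 14/19 ≈ 0.4152.
P(at least two equal) = 1 − 0.4152 = 0.5848.

0.5848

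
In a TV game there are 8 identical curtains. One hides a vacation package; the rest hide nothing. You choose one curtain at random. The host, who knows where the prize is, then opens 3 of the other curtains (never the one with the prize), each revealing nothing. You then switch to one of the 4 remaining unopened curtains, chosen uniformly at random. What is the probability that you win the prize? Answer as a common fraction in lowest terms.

7/32

Your original curtain holds the prize with probability 1/8, so the other 7 collectively hold it with probability 7/8.
The host can always find 3 empty curtains to open, so the reveals don't change that 7/8; it is now spread over the 4 remaining unopened curtains.
P(win by switching) = (7/8) · (1/4) = 7/32.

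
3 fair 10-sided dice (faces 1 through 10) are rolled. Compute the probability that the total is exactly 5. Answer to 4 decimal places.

0.0060

There are 10^3 = 1000 equally likely outcomes.
The number of ordered 3-tuples from {1,…,10} summing to 5 is 6.
P(sum = 5) = 6/1000 = 3/500 ≈ 0.0060.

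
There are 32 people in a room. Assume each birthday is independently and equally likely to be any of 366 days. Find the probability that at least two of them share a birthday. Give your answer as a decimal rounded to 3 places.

0.752

It's easier to compute the probability that all 32 are distinct.
P(all distinct) = 366/366 · 365/366 · ··· · 335/366 ≈ 0.248.
So the probability of at least one match is 1 − 0.248 = 0.752.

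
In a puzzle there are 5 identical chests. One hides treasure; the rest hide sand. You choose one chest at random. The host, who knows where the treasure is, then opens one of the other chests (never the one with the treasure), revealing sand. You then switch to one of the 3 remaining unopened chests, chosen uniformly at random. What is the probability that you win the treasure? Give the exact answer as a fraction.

4/15

Your original chest holds the treasure with probability 1/5, so the other 4 collectively hold it with probability 4/5.
The host can always find an empty chest to open, so this doesn't change that 4/5; it is now spread over the 3 remaining unopened chests.
P(win by switching) = (4/5) · (1/3) = 4/15.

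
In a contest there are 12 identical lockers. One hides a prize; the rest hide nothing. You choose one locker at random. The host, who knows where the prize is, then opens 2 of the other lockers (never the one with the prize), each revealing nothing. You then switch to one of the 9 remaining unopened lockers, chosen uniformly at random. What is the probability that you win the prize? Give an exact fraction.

11/108

Your original locker holds the prize with probability 1/12, so the other 11 collectively hold it with probability 11/12.
The host can always find 2 empty lockers to open, so the reveals don't change that 11/12; it is now spread over the 9 remaining unopened lockers.
P(win by switching) = (11/12) · (1/9) = 11/108.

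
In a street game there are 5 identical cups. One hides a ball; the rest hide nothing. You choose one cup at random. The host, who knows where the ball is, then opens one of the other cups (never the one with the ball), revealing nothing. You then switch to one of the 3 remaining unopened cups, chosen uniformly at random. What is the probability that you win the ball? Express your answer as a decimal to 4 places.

0.2667

Your original cup holds the ball with probability 1/5, so the other 4 collectively hold it with probability 4/5.
The host can always find an empty cup to open, so this doesn't change that 4/5; it is now spread over the 3 remaining unopened cups.
P(win by switching) = (4/5) · (1/3) = 4/15 ≈ 0.2667.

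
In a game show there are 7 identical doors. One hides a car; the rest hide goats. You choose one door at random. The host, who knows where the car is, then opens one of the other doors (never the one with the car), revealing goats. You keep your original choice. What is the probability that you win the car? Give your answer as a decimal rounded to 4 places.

The host can always open an empty door regardless of your choice, so this gives no information about your original door.
P(win by staying) = 1/7 ≈ 0.1429.

0.1429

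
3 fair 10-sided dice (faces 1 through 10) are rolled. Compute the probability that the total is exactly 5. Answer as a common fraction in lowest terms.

There are 10^3 = 1000 equally likely outcomes.
The number of ordered 3-tuples from {1,…,10} summing to 5 is 6.
P(sum = 5) = 6/1000 = 3/500.

3/500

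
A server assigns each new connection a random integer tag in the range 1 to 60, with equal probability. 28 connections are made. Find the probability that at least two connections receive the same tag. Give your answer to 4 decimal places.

0.9995

It's easier to compute the probability that all 28 are distinct.
P(all distinct) = 60/60 · 59/60 · ··· · 33/60 ≈ 0.0005.
So the probability of at least one match is 1 − 0.0005 = 0.9995.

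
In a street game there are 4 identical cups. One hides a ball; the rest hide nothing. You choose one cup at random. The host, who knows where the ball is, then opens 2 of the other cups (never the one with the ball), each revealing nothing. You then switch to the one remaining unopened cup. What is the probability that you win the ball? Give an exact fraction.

3/4

Your original cup holds the ball with probability 1/4, so the other 3 collectively hold it with probability 3/4.
The host can always find 2 empty cups to open, so the reveals don't change that 3/4; it is now spread over the 1 remaining unopened cup.
P(win by switching) = (3/4) · (1/1) = 3/4.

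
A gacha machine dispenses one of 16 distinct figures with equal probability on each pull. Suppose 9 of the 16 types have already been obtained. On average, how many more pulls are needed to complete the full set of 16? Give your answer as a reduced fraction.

Starting from 9 distinct types, each trial gives a new one with probability (16−i)/16 when i types are held, so the wait for the next new type is 16/(16−i).
E = 16/7 + 16/6 + 16/5 + 16/4 + 16/3 + 16/2 + 16/1 = 1452/35.

1452/35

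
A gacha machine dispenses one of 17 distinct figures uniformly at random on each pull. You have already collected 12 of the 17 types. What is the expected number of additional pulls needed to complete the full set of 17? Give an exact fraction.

2329/60

Starting from 12 distinct types, each trial gives a new one with probability (17−i)/17 when i types are held, so the wait for the next new type is 17/(17−i).
E = 17/5 + 17/4 + 17/3 + 17/2 + 17/1 = 2329/60.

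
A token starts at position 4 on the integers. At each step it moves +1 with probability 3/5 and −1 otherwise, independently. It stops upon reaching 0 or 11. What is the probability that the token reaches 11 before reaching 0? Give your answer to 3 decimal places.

Let r = q/p = (2/5)/(3/5) = 2/3. The recurrence P(i) = p·P(i+1) + q·P(i−1) with P(0)=0, P(11)=1 gives P(i) = (1 − r^i)/(1 − r^11).
P(4) = (1 − (2/3)^4) / (1 − (2/3)^11) = 142155/175099 ≈ 0.812.

0.812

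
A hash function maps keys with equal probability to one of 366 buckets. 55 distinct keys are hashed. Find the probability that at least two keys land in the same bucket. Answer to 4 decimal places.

0.9861

It's easier to compute the probability that all 55 are distinct.
P(all distinct) = 366/366 · 365/366 · ··· · 312/366 ≈ 0.0139.
So the probability of at least one match is 1 − 0.0139 = 0.9861.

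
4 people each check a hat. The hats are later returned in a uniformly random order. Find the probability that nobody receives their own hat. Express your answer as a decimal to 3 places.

0.375

This is the derangement probability: permutations of 4 with no fixed point.
D(4) = 4! · (1 − 1/1! + 1/2! − ··· + (−1)^4/4!) = 9.
P = 9/24 = 3/8 ≈ 0.375.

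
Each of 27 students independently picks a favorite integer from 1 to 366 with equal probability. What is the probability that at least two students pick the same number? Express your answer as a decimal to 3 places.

It's easier to compute the probability that all 27 are distinct.
P(all distinct) = 366/366 · 365/366 · ··· · 340/366 ≈ 0.374.
So the probability of at least one match is 1 − 0.374 = 0.626.

0.626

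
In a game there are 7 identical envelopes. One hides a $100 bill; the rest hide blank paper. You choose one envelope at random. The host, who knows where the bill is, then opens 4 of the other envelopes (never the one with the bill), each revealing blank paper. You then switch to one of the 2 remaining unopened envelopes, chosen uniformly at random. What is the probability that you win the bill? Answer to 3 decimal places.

Your original envelope holds the bill with probability 1/7, so the other 6 collectively hold it with probability 6/7.
The host can always find 4 empty envelopes to open, so the reveals don't change that 6/7; it is now spread over the 2 remaining unopened envelopes.
P(win by switching) = (6/7) · (1/2) = 3/7 ≈ 0.429.

0.429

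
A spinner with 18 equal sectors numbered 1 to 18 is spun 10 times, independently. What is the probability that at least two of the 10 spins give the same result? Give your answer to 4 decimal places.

0.9555

P(all 10 different) = 18/18 · 17/18 · ··· · 9/18 ≈ 0.0445.
P(at least two equal) = 1 − 0.0445 = 0.9555.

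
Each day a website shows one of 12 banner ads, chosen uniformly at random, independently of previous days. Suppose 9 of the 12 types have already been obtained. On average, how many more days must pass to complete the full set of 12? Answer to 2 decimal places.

Starting from 9 distinct types, each trial gives a new one with probability (12−i)/12 when i types are held, so the wait for the next new type is 12/(12−i).
E = 12/3 + 12/2 + 12/1 = 22 ≈ 22.00.

22.00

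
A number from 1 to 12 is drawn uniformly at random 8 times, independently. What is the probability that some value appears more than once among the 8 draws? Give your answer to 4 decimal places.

0.9536

P(all 8 different) = 12/12 · 11/12 · ··· · 5/12 ≈ 0.0464.
P(at least two equal) = 1 − 0.0464 = 0.9536.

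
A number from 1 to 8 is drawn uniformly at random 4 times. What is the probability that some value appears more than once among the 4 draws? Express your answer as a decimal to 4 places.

0.5898

P(all 4 different) = 8/8 · 7/8 · ··· · 5/8 ≈ 0.4102.
P(at least two equal) = 1 − 0.4102 = 0.5898.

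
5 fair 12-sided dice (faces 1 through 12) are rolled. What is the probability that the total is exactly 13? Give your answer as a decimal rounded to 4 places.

0.0020

There are 12^5 = 248832 equally likely outcomes.
The number of ordered 5-tuples from {1,…,12} summing to 13 is 495.
P(sum = 13) = 495/248832 = 55/27648 ≈ 0.0020.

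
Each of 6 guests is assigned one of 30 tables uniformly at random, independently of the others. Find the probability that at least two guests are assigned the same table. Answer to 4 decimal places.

0.4136

It's easier to compute the probability that all 6 are distinct.
P(all distinct) = 30/30 · 29/30 · ··· · 25/30 ≈ 0.5864.
So the probability of at least one match is 1 − 0.5864 = 0.4136.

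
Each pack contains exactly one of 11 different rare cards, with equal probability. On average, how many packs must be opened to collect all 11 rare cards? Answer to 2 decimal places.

33.22

After i distinct types are collected, each trial gives a new one with probability (11−i)/11, so the expected wait for the next new type is 11/(11−i).
E = 11/11 + 11/10 + 11/9 + 11/8 + 11/7 + 11/6 + 11/5 + 11/4 + 11/3 + 11/2 + 11/1 = 83711/2520 ≈ 33.22.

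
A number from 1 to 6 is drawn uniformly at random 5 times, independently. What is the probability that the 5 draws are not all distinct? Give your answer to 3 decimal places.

P(all 5 different) = 6/6 · 5/6 · ··· · 2/6 ≈ 0.093.
P(at least two equal) = 1 − 0.093 = 0.907.

0.907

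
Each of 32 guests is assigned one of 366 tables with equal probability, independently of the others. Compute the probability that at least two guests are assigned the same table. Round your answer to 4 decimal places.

0.7524

It's easier to compute the probability that all 32 are distinct.
P(all distinct) = 366/366 · 365/366 · ··· · 335/366 ≈ 0.2476.
So the probability of at least one match is 1 − 0.2476 = 0.7524.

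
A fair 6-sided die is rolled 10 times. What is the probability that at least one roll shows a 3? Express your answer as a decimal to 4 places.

0.8385

P(no roll shows a 3) = (5/6)^10 ≈ 0.1615.
P(at least one) = 1 − 0.1615 = 0.8385.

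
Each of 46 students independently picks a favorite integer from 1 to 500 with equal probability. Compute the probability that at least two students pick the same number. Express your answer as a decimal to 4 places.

It's easier to compute the probability that all 46 are distinct.
P(all distinct) = 500/500 · 499/500 · ··· · 455/500 ≈ 0.1181.
So the probability of at least one match is 1 − 0.1181 = 0.8819.

0.8819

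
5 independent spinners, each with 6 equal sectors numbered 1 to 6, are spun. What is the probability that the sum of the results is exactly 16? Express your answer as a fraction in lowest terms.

There are 6^5 = 7776 equally likely outcomes.
The number of ordered 5-tuples from {1,…,6} summing to 16 is 735.
P(sum = 16) = 735/7776 = 245/2592.

245/2592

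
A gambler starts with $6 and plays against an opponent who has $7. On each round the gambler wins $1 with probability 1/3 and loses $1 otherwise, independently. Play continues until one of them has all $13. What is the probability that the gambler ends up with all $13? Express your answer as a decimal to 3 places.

0.008

Let r = q/p = (2/3)/(1/3) = 2. The recurrence P(i) = p·P(i+1) + q·P(i−1) with P(0)=0, P(13)=1 gives P(i) = (1 − r^i)/(1 − r^13).
P(6) = (1 − (2)^6) / (1 − (2)^13) = 63/8191 ≈ 0.008.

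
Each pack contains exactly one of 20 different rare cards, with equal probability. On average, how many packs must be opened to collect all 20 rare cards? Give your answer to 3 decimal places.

71.955

After i distinct types are collected, each trial gives a new one with probability (20−i)/20, so the expected wait for the next new type is 20/(20−i).
E = 20/20 + 20/19 + 20/18 + 20/17 + 20/16 + 20/15 + 20/14 + 20/13 + 20/12 + 20/11 + 20/10 + 20/9 + 20/8 + 20/7 + 20/6 + 20/5 + 20/4 + 20/3 + 20/2 + 20/1 = 279175675/3879876 ≈ 71.955.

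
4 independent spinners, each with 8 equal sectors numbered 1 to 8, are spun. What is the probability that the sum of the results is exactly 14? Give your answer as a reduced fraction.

123/2048

There are 8^4 = 4096 equally likely outcomes.
The number of ordered 4-tuples from {1,…,8} summing to 14 is 246.
P(sum = 14) = 246/4096 = 123/2048.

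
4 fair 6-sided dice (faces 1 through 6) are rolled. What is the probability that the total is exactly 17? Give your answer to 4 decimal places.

0.0802

There are 6^4 = 1296 equally likely outcomes.
The number of ordered 4-tuples from {1,…,6} summing to 17 is 104.
P(sum = 17) = 104/1296 = 13/162 ≈ 0.0802.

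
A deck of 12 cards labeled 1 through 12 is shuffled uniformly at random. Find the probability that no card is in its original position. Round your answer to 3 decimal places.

0.368

This is the derangement probability: permutations of 12 with no fixed point.
D(12) = 12! · (1 − 1/1! + 1/2! − ··· + (−1)^12/12!) = 176214841.
P = 176214841/479001600 = 16019531/43545600 ≈ 0.368.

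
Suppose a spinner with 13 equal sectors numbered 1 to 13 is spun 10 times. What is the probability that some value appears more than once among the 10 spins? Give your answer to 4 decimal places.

0.9925

P(all 10 different) = 13/13 · 12/13 · ··· · 4/13 ≈ 0.0075.
P(at least two equal) = 1 − 0.0075 = 0.9925.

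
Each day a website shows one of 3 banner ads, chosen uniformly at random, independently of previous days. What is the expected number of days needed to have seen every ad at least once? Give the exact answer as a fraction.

After i distinct types are collected, each trial gives a new one with probability (3−i)/3, so the expected wait for the next new type is 3/(3−i).
E = 3/3 + 3/2 + 3/1 = 11/2.

11/2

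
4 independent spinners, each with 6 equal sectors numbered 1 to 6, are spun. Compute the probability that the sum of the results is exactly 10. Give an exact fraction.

There are 6^4 = 1296 equally likely outcomes.
The number of ordered 4-tuples from {1,…,6} summing to 10 is 80.
P(sum = 10) = 80/1296 = 5/81.

5/81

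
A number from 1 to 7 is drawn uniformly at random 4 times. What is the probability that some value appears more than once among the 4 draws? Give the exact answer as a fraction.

223/343

P(all 4 different) = 7/7 · 6/7 · ··· · 4/7 = 120/343.
P(at least two equal) = 1 − 120/343 = 223/343.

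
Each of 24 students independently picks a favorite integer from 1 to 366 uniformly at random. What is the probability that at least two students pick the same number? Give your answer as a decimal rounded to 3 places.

0.537

It's easier to compute the probability that all 24 are distinct.
P(all distinct) = 366/366 · 365/366 · ··· · 343/366 ≈ 0.463.
So the probability of at least one match is 1 − 0.463 = 0.537.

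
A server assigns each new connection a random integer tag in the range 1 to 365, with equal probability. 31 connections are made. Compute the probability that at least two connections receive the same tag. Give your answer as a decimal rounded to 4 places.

0.7305

It's easier to compute the probability that all 31 are distinct.
P(all distinct) = 365/365 · 364/365 · ··· · 335/365 ≈ 0.2695.
So the probability of at least one match is 1 − 0.2695 = 0.7305.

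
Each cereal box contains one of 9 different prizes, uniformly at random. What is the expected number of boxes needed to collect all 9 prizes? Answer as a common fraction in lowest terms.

After i distinct types are collected, each trial gives a new one with probability (9−i)/9, so the expected wait for the next new type is 9/(9−i).
E = 9/9 + 9/8 + 9/7 + 9/6 + 9/5 + 9/4 + 9/3 + 9/2 + 9/1 = 7129/280.

7129/280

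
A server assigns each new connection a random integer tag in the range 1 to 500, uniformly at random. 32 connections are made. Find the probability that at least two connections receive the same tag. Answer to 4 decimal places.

0.6371

It's easier to compute the probability that all 32 are distinct.
P(all distinct) = 500/500 · 499/500 · ··· · 469/500 ≈ 0.3629.
So the probability of at least one match is 1 − 0.3629 = 0.6371.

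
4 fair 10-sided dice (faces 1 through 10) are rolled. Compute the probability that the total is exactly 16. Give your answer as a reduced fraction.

83/2000

There are 10^4 = 10000 equally likely outcomes.
The number of ordered 4-tuples from {1,…,10} summing to 16 is 415.
P(sum = 16) = 415/10000 = 83/2000.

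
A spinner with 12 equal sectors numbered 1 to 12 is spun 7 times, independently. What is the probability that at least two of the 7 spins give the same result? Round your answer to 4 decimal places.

0.8886

P(all 7 different) = 12/12 · 11/12 · ··· · 6/12 ≈ 0.1114.
P(at least two equal) = 1 − 0.1114 = 0.8886.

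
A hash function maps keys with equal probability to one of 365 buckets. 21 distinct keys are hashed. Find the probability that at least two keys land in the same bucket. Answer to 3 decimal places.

It's easier to compute the probability that all 21 are distinct.
P(all distinct) = 365/365 · 364/365 · ··· · 345/365 ≈ 0.556.
So the probability of at least one match is 1 − 0.556 = 0.444.

0.444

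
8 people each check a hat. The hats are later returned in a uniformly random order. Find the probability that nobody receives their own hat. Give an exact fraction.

This is the derangement probability: permutations of 8 with no fixed point.
D(8) = 8! · (1 − 1/1! + 1/2! − ··· + (−1)^8/8!) = 14833.
P = 14833/40320 = 2119/5760.

2119/5760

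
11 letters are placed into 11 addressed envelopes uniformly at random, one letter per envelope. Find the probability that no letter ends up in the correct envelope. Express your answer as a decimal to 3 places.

This is the derangement probability: permutations of 11 with no fixed point.
D(11) = 11! · (1 − 1/1! + 1/2! − ··· + (−1)^11/11!) = 14684570.
P = 14684570/39916800 = 1468457/3991680 ≈ 0.368.

0.368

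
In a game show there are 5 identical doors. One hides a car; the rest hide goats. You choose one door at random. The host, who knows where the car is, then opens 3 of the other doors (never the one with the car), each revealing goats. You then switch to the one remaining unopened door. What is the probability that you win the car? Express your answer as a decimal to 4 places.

0.8000

Your original door holds the car with probability 1/5, so the other 4 collectively hold it with probability 4/5.
The host can always find 3 empty doors to open, so the reveals don't change that 4/5; it is now spread over the 1 remaining unopened door.
P(win by switching) = (4/5) · (1/1) = 4/5 ≈ 0.8000.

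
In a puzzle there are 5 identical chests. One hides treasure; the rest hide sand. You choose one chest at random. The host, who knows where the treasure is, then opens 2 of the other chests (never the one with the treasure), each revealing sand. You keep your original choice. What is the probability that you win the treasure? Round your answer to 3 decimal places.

The host can always open 2 empty chests regardless of your choice, so the reveals give no information about your original chest.
P(win by staying) = 1/5 ≈ 0.200.

0.200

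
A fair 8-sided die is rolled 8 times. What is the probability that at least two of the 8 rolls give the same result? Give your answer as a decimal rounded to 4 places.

0.9976

P(all 8 different) = 8/8 · 7/8 · ··· · 1/8 ≈ 0.0024.
P(at least two equal) = 1 − 0.0024 = 0.9976.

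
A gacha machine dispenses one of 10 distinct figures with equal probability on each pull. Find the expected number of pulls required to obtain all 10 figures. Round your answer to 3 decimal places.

29.290

After i distinct types are collected, each trial gives a new one with probability (10−i)/10, so the expected wait for the next new type is 10/(10−i).
E = 10/10 + 10/9 + 10/8 + 10/7 + 10/6 + 10/5 + 10/4 + 10/3 + 10/2 + 10/1 = 7381/252 ≈ 29.290.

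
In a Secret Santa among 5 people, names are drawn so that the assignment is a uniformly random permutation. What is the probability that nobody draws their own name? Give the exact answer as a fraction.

This is the derangement probability: permutations of 5 with no fixed point.
D(5) = 5! · (1 − 1/1! + 1/2! − ··· + (−1)^5/5!) = 44.
P = 44/120 = 11/30.

11/30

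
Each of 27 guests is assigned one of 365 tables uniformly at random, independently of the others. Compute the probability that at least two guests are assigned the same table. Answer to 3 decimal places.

0.627

It's easier to compute the probability that all 27 are distinct.
P(all distinct) = 365/365 · 364/365 · ··· · 339/365 ≈ 0.373.
So the probability of at least one match is 1 − 0.373 = 0.627.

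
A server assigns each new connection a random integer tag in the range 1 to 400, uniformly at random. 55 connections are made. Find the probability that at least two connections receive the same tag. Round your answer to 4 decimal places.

0.9796

It's easier to compute the probability that all 55 are distinct.
P(all distinct) = 400/400 · 399/400 · ··· · 346/400 ≈ 0.0204.
So the probability of at least one match is 1 − 0.0204 = 0.9796.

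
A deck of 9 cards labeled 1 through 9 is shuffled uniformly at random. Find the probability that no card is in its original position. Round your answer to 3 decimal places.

This is the derangement probability: permutations of 9 with no fixed point.
D(9) = 9! · (1 − 1/1! + 1/2! − ··· + (−1)^9/9!) = 133496.
P = 133496/362880 = 16687/45360 ≈ 0.368.

0.368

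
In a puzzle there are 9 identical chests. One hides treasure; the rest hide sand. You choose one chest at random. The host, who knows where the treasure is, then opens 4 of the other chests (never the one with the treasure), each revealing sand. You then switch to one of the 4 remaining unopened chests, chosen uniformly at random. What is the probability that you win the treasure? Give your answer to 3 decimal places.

Your original chest holds the treasure with probability 1/9, so the other 8 collectively hold it with probability 8/9.
The host can always find 4 empty chests to open, so the reveals don't change that 8/9; it is now spread over the 4 remaining unopened chests.
P(win by switching) = (8/9) · (1/4) = 2/9 ≈ 0.222.

0.222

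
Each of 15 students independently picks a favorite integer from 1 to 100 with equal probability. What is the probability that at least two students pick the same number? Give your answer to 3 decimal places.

It's easier to compute the probability that all 15 are distinct.
P(all distinct) = 100/100 · 99/100 · ··· · 86/100 ≈ 0.331.
So the probability of at least one match is 1 − 0.331 = 0.669.

0.669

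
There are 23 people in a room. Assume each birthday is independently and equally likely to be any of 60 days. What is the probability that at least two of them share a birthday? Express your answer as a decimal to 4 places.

It's easier to compute the probability that all 23 are distinct.
P(all distinct) = 60/60 · 59/60 · ··· · 38/60 ≈ 0.0077.
So the probability of at least one match is 1 − 0.0077 = 0.9923.

0.9923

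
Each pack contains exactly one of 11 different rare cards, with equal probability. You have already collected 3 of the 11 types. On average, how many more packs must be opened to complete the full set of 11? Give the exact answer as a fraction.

8371/280

Starting from 3 distinct types, each trial gives a new one with probability (11−i)/11 when i types are held, so the wait for the next new type is 11/(11−i).
E = 11/8 + 11/7 + 11/6 + 11/5 + 11/4 + 11/3 + 11/2 + 11/1 = 8371/280.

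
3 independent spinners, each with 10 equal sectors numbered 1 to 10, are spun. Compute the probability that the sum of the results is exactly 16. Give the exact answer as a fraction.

3/40

There are 10^3 = 1000 equally likely outcomes.
The number of ordered 3-tuples from {1,…,10} summing to 16 is 75.
P(sum = 16) = 75/1000 = 3/40.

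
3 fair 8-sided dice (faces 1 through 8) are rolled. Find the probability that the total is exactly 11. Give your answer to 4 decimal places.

There are 8^3 = 512 equally likely outcomes.
The number of ordered 3-tuples from {1,…,8} summing to 11 is 42.
P(sum = 11) = 42/512 = 21/256 ≈ 0.0820.

0.0820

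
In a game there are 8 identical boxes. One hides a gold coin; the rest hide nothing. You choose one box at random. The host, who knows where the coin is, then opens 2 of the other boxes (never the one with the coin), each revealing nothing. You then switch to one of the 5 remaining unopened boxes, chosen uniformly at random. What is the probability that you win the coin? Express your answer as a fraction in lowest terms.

7/40

Your original box holds the coin with probability 1/8, so the other 7 collectively hold it with probability 7/8.
The host can always find 2 empty boxes to open, so the reveals don't change that 7/8; it is now spread over the 5 remaining unopened boxes.
P(win by switching) = (7/8) · (1/5) = 7/40.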